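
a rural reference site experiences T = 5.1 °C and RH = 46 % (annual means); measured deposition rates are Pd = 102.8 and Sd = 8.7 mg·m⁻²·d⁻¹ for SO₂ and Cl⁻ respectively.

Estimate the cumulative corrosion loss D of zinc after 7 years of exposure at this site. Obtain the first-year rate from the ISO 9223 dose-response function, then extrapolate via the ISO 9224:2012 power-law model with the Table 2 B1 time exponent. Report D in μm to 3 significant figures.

zinc: T≤10 °C ⇒ hinge +0.038·(5.1−10) = -0.1862
  Pd branch = 0.0129·Pd^0.44·e^(0.046·RH+f) = 0.6823 μm/a
  Sd branch = 0.0175·Sd^0.57·e^(0.008·RH+0.085·T) = 0.1339 μm/a
  r_corr = 0.6823 + 0.1339 = 0.8161 μm/a
Power-law: D(7) = r_corr · 7^0.813
  D(7) = 0.8161 × 7^0.813 = 0.8161 × 4.865 = 3.97 μm

D(7) = 3.97 μm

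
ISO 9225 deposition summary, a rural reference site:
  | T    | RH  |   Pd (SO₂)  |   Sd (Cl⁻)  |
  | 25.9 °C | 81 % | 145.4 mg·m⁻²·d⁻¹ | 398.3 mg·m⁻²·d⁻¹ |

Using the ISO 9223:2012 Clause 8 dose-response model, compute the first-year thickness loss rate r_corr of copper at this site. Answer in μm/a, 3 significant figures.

r_corr = 4.04 μm/a

copper: f(T) = -0.080·(T−10) [T>10 °C] = -1.2720
  Pd branch = 0.0053·Pd^0.26·e^(0.059·RH+f) = 0.6451 μm/a
  Cl⁻ term: 0.01025·398.3^0.27·exp(0.036·81+0.049·25.9) = 3.391
  r_corr = 0.6451 + 3.391 = 4.036 μm/a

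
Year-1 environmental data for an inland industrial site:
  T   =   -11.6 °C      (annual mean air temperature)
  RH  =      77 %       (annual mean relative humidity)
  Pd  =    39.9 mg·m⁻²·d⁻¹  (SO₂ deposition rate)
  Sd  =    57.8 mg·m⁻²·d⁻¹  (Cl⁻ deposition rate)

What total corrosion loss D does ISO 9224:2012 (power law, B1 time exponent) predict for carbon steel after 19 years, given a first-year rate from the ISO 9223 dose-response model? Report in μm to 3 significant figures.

D(19) = 57.2 μm

carbon steel: f(T) = +0.150·(T−10) [T≤10 °C] = -3.2400
  SO₂ term: 1.77·39.9^0.52·exp(0.02·77-3.2400) = 2.199
  Cl⁻ term: 0.102·57.8^0.62·exp(0.033·77+0.04·-11.6) = 10.07
  sum: 2.199 + 10.07 → r_corr = 12.27 μm/a
ISO 9224: D(t) = r_corr · t^b with b = 0.523 (carbon steel, B1)
  D(19) = 12.27 × 19^0.523 = 12.27 × 4.664 = 57.22 μm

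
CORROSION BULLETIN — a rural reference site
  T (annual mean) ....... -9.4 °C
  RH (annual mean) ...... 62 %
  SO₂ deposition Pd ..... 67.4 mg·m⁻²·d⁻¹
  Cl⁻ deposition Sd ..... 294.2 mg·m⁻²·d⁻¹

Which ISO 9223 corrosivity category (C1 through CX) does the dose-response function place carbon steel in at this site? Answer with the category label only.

C2

carbon steel: f(T) = +0.150·(T−10) [T≤10 °C] = -2.9100
  sulphur-dioxide contribution → 2.976 μm/a
  chloride contribution → 18.38 μm/a
  ⇒ r_corr(carbon steel) = 21.36 μm/a
21.4 μm/a falls in (1.3, 25] for carbon steel → category C2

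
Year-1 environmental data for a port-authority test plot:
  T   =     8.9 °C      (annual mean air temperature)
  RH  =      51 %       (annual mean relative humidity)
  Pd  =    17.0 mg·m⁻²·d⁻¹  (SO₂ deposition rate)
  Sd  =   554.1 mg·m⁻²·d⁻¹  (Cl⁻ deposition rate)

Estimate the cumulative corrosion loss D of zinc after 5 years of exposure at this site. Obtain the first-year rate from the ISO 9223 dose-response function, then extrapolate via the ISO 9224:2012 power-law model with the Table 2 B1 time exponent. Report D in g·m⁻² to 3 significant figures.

D(5) = 66.1 g·m⁻²

zinc: temperature factor f = +0.038·(-1.1) = -0.0418
  SO₂ term: 0.0129·17.0^0.44·exp(0.046·51-0.0418) = 0.4495
  Cl⁻ term: 0.0175·554.1^0.57·exp(0.008·51+0.085·8.9) = 2.054
  sum: 0.4495 + 2.054 → r_corr = 2.504 μm/a
Long-term exponent b (ISO 9224 Table 2, B1) = 0.813
  D(5) = 2.504 × 5^0.813 = 2.504 × 3.701 = 9.264 μm
  Mass loss = 9.264 μm × 7.14 g/cm³ = 66.15 g·m⁻²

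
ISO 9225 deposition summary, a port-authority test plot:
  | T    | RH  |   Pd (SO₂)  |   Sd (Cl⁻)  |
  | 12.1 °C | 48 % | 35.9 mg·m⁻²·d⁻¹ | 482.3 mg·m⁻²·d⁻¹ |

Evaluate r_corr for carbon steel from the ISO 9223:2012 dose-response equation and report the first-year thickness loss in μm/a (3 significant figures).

carbon steel: f(T) = -0.054·(T−10) [T>10 °C] = -0.1134
  SO₂ term: 1.77·35.9^0.52·exp(0.02·48-0.1134) = 26.56
  Cl⁻ term: 0.102·482.3^0.62·exp(0.033·48+0.04·12.1) = 37.19
  r_corr = 26.56 + 37.19 = 63.75 μm/a

r_corr = 63.8 μm/a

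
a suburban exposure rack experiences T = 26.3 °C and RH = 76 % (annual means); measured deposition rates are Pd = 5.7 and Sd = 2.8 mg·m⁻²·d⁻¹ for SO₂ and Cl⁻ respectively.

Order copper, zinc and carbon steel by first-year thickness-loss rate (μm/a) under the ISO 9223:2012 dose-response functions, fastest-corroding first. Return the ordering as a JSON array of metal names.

["carbon steel", "copper", "zinc"]

copper: f(T) = -0.080·(T−10) [T>10 °C] = -1.3040
  sulphur-dioxide contribution → 0.2004 μm/a
  chloride contribution → 0.7575 μm/a
  ⇒ r_corr(copper) = 0.9578 μm/a
zinc: temperature factor f = -0.071·(16.3) = -1.1573
  sulphur-dioxide contribution → 0.2876 μm/a
  chloride contribution → 0.5405 μm/a
  total first-year rate 0.8282 μm/a
carbon steel: temperature factor f = -0.054·(16.3) = -0.8802
  sulphur-dioxide contribution → 8.296 μm/a
  chloride contribution → 6.791 μm/a
  ⇒ r_corr(carbon steel) = 15.09 μm/a
Ordering by μm/a: carbon steel (15.1) > copper (0.958) > zinc (0.828)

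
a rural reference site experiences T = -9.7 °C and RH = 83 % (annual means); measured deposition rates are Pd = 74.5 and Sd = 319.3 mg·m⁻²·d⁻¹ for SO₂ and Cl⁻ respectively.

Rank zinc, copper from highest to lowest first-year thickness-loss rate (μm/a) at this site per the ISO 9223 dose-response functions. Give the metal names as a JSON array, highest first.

zinc: T≤10 °C ⇒ hinge +0.038·(-9.7−10) = -0.7486
  SO₂ term: 0.0129·74.5^0.44·exp(0.046·83-0.7486) = 1.851
  Cl⁻ term: 0.0175·319.3^0.57·exp(0.008·83+0.085·-9.7) = 0.3988
  sum: 1.851 + 0.3988 → r_corr = 2.25 μm/a
copper: T≤10 °C ⇒ hinge +0.126·(-9.7−10) = -2.4822
  Pd branch = 0.0053·Pd^0.26·e^(0.059·RH+f) = 0.1819 μm/a
  Sd branch = 0.01025·Sd^0.27·e^(0.036·RH+0.049·T) = 0.5999 μm/a
  sum: 0.1819 + 0.5999 → r_corr = 0.7818 μm/a
Ordering by μm/a: zinc (2.25) > copper (0.782)

["zinc", "copper"]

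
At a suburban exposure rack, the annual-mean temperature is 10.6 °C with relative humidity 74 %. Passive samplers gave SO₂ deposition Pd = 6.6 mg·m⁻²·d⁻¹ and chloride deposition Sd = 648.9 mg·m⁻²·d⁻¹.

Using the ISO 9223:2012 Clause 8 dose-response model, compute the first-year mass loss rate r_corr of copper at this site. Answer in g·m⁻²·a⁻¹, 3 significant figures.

r_corr = 18.6 g·m⁻²·a⁻¹

copper: T>10 °C ⇒ hinge -0.080·(10.6−10) = -0.0480
  SO₂ term: 0.0053·6.6^0.26·exp(0.059·74-0.0480) = 0.6496
  Cl⁻ term: 0.01025·648.9^0.27·exp(0.036·74+0.049·10.6) = 1.421
  r_corr = 0.6496 + 1.421 = 2.07 μm/a
Convert to mass loss: 2.07 μm/a × 8.96 g/cm³ = 18.55 g·m⁻²·a⁻¹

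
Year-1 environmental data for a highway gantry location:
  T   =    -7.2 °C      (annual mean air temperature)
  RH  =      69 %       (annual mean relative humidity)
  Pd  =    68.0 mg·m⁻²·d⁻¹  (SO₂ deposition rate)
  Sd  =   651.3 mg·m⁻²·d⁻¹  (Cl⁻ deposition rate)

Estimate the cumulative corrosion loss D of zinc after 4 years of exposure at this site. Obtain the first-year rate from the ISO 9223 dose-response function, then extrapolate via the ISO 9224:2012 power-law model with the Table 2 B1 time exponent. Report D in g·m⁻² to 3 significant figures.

zinc: temperature factor f = +0.038·(-17.2) = -0.6536
  Pd branch = 0.0129·Pd^0.44·e^(0.046·RH+f) = 1.027 μm/a
  Sd branch = 0.0175·Sd^0.57·e^(0.008·RH+0.085·T) = 0.662 μm/a
  r_corr = 1.027 + 0.662 = 1.689 μm/a
Long-term exponent b (ISO 9224 Table 2, B1) = 0.813
  D(4) = 1.689 × 4^0.813 = 1.689 × 3.087 = 5.213 μm
  Mass loss = 5.213 μm × 7.14 g/cm³ = 37.22 g·m⁻²

D(4) = 37.2 g·m⁻²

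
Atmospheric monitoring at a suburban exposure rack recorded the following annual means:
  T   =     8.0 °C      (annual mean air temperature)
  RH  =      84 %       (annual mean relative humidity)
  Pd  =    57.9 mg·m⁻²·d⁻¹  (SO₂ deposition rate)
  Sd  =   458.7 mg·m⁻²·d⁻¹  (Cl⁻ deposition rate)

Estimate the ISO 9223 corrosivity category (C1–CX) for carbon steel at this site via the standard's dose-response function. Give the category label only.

C5

carbon steel: temperature factor f = +0.150·(-2.0) = -0.3000
  Pd branch = 1.77·Pd^0.52·e^(0.02·RH+f) = 58.06 μm/a
  Cl⁻ term: 0.102·458.7^0.62·exp(0.033·84+0.04·8.0) = 100.4
  r_corr = 58.06 + 100.4 = 158.4 μm/a
ISO 9223 Table 2 (carbon steel): 80 < 158 ≤ 200 μm/a ⇒ C5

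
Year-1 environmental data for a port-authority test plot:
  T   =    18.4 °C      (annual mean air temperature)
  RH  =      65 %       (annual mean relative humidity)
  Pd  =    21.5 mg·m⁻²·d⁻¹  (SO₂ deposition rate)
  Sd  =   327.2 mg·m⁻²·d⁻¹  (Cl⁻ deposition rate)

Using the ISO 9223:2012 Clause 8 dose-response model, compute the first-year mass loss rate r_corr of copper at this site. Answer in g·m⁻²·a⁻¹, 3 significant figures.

copper: temperature factor f = -0.080·(8.4) = -0.6720
  SO₂ term: 0.0053·21.5^0.26·exp(0.059·65-0.6720) = 0.2782
  Cl⁻ term: 0.01025·327.2^0.27·exp(0.036·65+0.049·18.4) = 1.252
  sum: 0.2782 + 1.252 → r_corr = 1.53 μm/a
Convert to mass loss: 1.53 μm/a × 8.96 g/cm³ = 13.71 g·m⁻²·a⁻¹

r_corr = 13.7 g·m⁻²·a⁻¹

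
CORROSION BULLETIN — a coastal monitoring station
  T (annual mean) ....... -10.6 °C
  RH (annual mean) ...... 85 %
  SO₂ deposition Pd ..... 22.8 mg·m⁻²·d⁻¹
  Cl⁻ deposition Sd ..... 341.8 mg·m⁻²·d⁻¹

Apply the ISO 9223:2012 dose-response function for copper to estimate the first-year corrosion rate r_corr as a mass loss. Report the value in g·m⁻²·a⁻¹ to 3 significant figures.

r_corr = 6.83 g·m⁻²·a⁻¹

copper: f(T) = +0.126·(T−10) [T≤10 °C] = -2.5956
  sulphur-dioxide contribution → 0.1343 μm/a
  chloride contribution → 0.6284 μm/a
  total first-year rate 0.7627 μm/a
Convert to mass loss: 0.7627 μm/a × 8.96 g/cm³ = 6.833 g·m⁻²·a⁻¹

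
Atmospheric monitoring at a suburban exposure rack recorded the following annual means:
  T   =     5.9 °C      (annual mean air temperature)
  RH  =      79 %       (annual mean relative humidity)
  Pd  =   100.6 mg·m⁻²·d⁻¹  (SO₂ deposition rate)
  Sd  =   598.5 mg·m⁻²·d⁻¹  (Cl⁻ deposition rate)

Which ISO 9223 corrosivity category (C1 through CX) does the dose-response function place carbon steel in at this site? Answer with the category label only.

C5

carbon steel: f(T) = +0.150·(T−10) [T≤10 °C] = -0.6150
  sulphur-dioxide contribution → 51.1 μm/a
  chloride contribution → 92.27 μm/a
  total first-year rate 143.4 μm/a
Category bounds: 80…200 μm/a bracket r_corr ⇒ C5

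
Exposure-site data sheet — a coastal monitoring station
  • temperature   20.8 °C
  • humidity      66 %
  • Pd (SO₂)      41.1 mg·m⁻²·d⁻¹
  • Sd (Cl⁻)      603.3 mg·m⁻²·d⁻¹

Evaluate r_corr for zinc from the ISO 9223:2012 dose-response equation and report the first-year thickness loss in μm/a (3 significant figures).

zinc: T>10 °C ⇒ hinge -0.071·(20.8−10) = -0.7668
  SO₂ term: 0.0129·41.1^0.44·exp(0.046·66-0.7668) = 0.64
  Cl⁻ term: 0.0175·603.3^0.57·exp(0.008·66+0.085·20.8) = 6.685
  sum: 0.64 + 6.685 → r_corr = 7.325 μm/a

r_corr = 7.32 μm/a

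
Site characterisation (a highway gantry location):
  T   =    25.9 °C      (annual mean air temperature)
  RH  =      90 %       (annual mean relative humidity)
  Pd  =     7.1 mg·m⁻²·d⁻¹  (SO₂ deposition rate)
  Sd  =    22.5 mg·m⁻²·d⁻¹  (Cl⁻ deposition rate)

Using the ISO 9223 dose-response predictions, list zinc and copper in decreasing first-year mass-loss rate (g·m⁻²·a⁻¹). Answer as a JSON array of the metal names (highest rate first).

zinc: temperature factor f = -0.071·(15.9) = -1.1289
  Pd branch = 0.0129·Pd^0.44·e^(0.046·RH+f) = 0.6207 μm/a
  Cl⁻ term: 0.0175·22.5^0.57·exp(0.008·90+0.085·25.9) = 1.917
  sum: 0.6207 + 1.917 → r_corr = 2.537 μm/a
  mass loss = 2.537 μm/a × 7.14 g/cm³ = 18.12 g·m⁻²·a⁻¹
copper: T>10 °C ⇒ hinge -0.080·(25.9−10) = -1.2720
  SO₂ term: 0.0053·7.1^0.26·exp(0.059·90-1.2720) = 0.5004
  Sd branch = 0.01025·Sd^0.27·e^(0.036·RH+0.049·T) = 2.158 μm/a
  r_corr = 0.5004 + 2.158 = 2.659 μm/a
  mass loss = 2.659 μm/a × 8.96 g/cm³ = 23.82 g·m⁻²·a⁻¹
Ordering by g·m⁻²·a⁻¹: copper (23.8) > zinc (18.1)

["copper", "zinc"]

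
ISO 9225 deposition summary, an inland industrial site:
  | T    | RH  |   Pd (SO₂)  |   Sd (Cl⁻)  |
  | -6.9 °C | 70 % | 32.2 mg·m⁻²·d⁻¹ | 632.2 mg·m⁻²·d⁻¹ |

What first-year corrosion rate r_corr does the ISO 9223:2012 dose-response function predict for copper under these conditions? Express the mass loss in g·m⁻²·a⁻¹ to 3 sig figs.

copper: T≤10 °C ⇒ hinge +0.126·(-6.9−10) = -2.1294
  SO₂ term: 0.0053·32.2^0.26·exp(0.059·70-2.1294) = 0.09664
  Cl⁻ term: 0.01025·632.2^0.27·exp(0.036·70+0.049·-6.9) = 0.5183
  r_corr = 0.09664 + 0.5183 = 0.6149 μm/a
Convert to mass loss: 0.6149 μm/a × 8.96 g/cm³ = 5.509 g·m⁻²·a⁻¹

r_corr = 5.51 g·m⁻²·a⁻¹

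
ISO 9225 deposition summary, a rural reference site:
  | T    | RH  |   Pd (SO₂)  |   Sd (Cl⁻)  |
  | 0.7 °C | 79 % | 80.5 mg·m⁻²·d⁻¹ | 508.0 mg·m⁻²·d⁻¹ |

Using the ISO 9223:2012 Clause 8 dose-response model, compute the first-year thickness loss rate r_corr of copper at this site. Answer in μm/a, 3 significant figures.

copper: f(T) = +0.126·(T−10) [T≤10 °C] = -1.1718
  SO₂ term: 0.0053·80.5^0.26·exp(0.059·79-1.1718) = 0.5434
  Sd branch = 0.01025·Sd^0.27·e^(0.036·RH+0.049·T) = 0.9803 μm/a
  sum: 0.5434 + 0.9803 → r_corr = 1.524 μm/a

r_corr = 1.52 μm/a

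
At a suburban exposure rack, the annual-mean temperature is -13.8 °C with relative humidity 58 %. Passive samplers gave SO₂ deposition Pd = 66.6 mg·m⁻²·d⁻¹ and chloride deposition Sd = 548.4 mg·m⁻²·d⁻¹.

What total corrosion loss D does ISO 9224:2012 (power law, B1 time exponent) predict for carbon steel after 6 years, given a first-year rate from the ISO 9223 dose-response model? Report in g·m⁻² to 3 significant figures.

D(6) = 427 g·m⁻²

carbon steel: f(T) = +0.150·(T−10) [T≤10 °C] = -3.5700
  Pd branch = 1.77·Pd^0.52·e^(0.02·RH+f) = 1.411 μm/a
  Cl⁻ term: 0.102·548.4^0.62·exp(0.033·58+0.04·-13.8) = 19.88
  sum: 1.411 + 19.88 → r_corr = 21.29 μm/a
Power-law: D(6) = r_corr · 6^0.523
  D(6) = 21.29 × 6^0.523 = 21.29 × 2.553 = 54.34 μm
  Mass loss = 54.34 μm × 7.85 g/cm³ = 426.6 g·m⁻²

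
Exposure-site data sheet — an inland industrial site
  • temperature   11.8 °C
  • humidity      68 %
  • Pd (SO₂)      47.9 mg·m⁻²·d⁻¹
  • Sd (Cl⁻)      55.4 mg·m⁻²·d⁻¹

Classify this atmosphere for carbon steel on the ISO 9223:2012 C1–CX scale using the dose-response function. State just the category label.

carbon steel: temperature factor f = -0.054·(1.8) = -0.0972
  SO₂ term: 1.77·47.9^0.52·exp(0.02·68-0.0972) = 46.79
  Cl⁻ term: 0.102·55.4^0.62·exp(0.033·68+0.04·11.8) = 18.58
  sum: 46.79 + 18.58 → r_corr = 65.38 μm/a
65.4 μm/a falls in (50, 80] for carbon steel → category C4

C4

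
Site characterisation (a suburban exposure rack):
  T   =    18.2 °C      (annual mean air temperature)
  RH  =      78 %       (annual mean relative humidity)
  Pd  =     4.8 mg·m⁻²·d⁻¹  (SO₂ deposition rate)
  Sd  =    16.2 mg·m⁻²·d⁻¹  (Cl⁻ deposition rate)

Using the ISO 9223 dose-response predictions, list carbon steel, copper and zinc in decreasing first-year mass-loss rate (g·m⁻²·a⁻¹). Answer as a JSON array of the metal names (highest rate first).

["carbon steel", "copper", "zinc"]

carbon steel: f(T) = -0.054·(T−10) [T>10 °C] = -0.4428
  SO₂ term: 1.77·4.8^0.52·exp(0.02·78-0.4428) = 12.23
  Cl⁻ term: 0.102·16.2^0.62·exp(0.033·78+0.04·18.2) = 15.58
  sum: 12.23 + 15.58 → r_corr = 27.81 μm/a
  mass loss = 27.81 μm/a × 7.85 g/cm³ = 218.3 g·m⁻²·a⁻¹
copper: f(T) = -0.080·(T−10) [T>10 °C] = -0.6560
  SO₂ term: 0.0053·4.8^0.26·exp(0.059·78-0.6560) = 0.4122
  Cl⁻ term: 0.01025·16.2^0.27·exp(0.036·78+0.049·18.2) = 0.8792
  r_corr = 0.4122 + 0.8792 = 1.291 μm/a
  mass loss = 1.291 μm/a × 8.96 g/cm³ = 11.57 g·m⁻²·a⁻¹
zinc: temperature factor f = -0.071·(8.2) = -0.5822
  SO₂ term: 0.0129·4.8^0.44·exp(0.046·78-0.5822) = 0.5197
  Sd branch = 0.0175·Sd^0.57·e^(0.008·RH+0.085·T) = 0.7504 μm/a
  sum: 0.5197 + 0.7504 → r_corr = 1.27 μm/a
  mass loss = 1.27 μm/a × 7.14 g/cm³ = 9.069 g·m⁻²·a⁻¹
Ordering by g·m⁻²·a⁻¹: carbon steel (218) > copper (11.6) > zinc (9.07)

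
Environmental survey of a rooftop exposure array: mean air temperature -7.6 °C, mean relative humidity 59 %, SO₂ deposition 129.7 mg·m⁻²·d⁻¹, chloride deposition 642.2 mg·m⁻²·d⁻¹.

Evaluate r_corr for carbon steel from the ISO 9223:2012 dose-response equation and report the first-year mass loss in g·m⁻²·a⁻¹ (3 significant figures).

carbon steel: f(T) = +0.150·(T−10) [T≤10 °C] = -2.6400
  Pd branch = 1.77·Pd^0.52·e^(0.02·RH+f) = 5.16 μm/a
  Cl⁻ term: 0.102·642.2^0.62·exp(0.033·59+0.04·-7.6) = 29.03
  sum: 5.16 + 29.03 → r_corr = 34.19 μm/a
Convert to mass loss: 34.19 μm/a × 7.85 g/cm³ = 268.4 g·m⁻²·a⁻¹

r_corr = 268 g·m⁻²·a⁻¹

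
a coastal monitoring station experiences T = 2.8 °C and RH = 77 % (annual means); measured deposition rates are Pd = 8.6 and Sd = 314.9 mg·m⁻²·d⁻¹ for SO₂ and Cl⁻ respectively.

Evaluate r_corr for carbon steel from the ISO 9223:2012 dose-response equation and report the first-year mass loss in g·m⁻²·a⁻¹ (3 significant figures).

carbon steel: temperature factor f = +0.150·(-7.2) = -1.0800
  sulphur-dioxide contribution → 8.584 μm/a
  chloride contribution → 51.24 μm/a
  total first-year rate 59.83 μm/a
Convert to mass loss: 59.83 μm/a × 7.85 g/cm³ = 469.7 g·m⁻²·a⁻¹

r_corr = 470 g·m⁻²·a⁻¹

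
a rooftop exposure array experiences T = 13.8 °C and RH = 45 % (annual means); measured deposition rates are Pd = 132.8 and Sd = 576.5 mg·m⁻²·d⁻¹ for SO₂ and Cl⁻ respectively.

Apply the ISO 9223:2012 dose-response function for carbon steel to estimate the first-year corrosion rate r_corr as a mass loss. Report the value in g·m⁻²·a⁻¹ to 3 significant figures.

carbon steel: f(T) = -0.054·(T−10) [T>10 °C] = -0.2052
  SO₂ term: 1.77·132.8^0.52·exp(0.02·45-0.2052) = 45.06
  Cl⁻ term: 0.102·576.5^0.62·exp(0.033·45+0.04·13.8) = 40.27
  sum: 45.06 + 40.27 → r_corr = 85.33 μm/a
Convert to mass loss: 85.33 μm/a × 7.85 g/cm³ = 669.8 g·m⁻²·a⁻¹

r_corr = 670 g·m⁻²·a⁻¹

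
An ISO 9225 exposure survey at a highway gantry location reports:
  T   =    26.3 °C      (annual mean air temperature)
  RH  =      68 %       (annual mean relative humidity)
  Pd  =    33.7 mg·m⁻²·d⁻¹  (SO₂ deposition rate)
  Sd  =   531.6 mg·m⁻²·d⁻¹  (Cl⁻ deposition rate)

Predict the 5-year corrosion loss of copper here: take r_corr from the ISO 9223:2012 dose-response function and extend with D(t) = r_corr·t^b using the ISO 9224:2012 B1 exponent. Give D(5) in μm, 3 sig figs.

D(5) = 7.43 μm

copper: temperature factor f = -0.080·(16.3) = -1.3040
  SO₂ term: 0.0053·33.7^0.26·exp(0.059·68-1.3040) = 0.1984
  Sd branch = 0.01025·Sd^0.27·e^(0.036·RH+0.049·T) = 2.341 μm/a
  r_corr = 0.1984 + 2.341 = 2.54 μm/a
ISO 9224: D(t) = r_corr · t^b with b = 0.667 (copper, B1)
  D(5) = 2.54 × 5^0.667 = 2.54 × 2.926 = 7.43 μm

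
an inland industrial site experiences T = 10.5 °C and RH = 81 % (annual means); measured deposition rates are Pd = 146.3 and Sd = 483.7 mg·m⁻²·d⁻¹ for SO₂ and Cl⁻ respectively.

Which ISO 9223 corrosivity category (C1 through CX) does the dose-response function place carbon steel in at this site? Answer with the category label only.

CX

carbon steel: f(T) = -0.054·(T−10) [T>10 °C] = -0.0270
  Pd branch = 1.77·Pd^0.52·e^(0.02·RH+f) = 116.3 μm/a
  Cl⁻ term: 0.102·483.7^0.62·exp(0.033·81+0.04·10.5) = 103.8
  r_corr = 116.3 + 103.8 = 220.2 μm/a
Category bounds: 200…700 μm/a bracket r_corr ⇒ CX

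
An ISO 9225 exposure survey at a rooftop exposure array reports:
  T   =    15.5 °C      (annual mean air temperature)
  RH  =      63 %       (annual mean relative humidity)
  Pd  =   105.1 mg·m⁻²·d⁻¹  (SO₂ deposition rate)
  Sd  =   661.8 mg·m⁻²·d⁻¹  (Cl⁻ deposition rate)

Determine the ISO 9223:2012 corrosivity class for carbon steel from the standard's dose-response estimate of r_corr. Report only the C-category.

carbon steel: T>10 °C ⇒ hinge -0.054·(15.5−10) = -0.2970
  Pd branch = 1.77·Pd^0.52·e^(0.02·RH+f) = 52.17 μm/a
  Cl⁻ term: 0.102·661.8^0.62·exp(0.033·63+0.04·15.5) = 85.04
  r_corr = 52.17 + 85.04 = 137.2 μm/a
Category bounds: 80…200 μm/a bracket r_corr ⇒ C5

C5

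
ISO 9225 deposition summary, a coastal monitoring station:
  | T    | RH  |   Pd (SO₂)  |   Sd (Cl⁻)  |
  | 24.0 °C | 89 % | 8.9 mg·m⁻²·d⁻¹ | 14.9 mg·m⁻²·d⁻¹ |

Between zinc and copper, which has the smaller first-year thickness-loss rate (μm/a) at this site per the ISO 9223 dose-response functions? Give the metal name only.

zinc: temperature factor f = -0.071·(14.0) = -0.9940
  sulphur-dioxide contribution → 0.7493 μm/a
  chloride contribution → 1.279 μm/a
  ⇒ r_corr(zinc) = 2.028 μm/a
copper: T>10 °C ⇒ hinge -0.080·(24.0−10) = -1.1200
  sulphur-dioxide contribution → 0.5824 μm/a
  chloride contribution → 1.697 μm/a
  total first-year rate 2.279 μm/a
Ordering by μm/a: copper (2.28) > zinc (2.03)

zinc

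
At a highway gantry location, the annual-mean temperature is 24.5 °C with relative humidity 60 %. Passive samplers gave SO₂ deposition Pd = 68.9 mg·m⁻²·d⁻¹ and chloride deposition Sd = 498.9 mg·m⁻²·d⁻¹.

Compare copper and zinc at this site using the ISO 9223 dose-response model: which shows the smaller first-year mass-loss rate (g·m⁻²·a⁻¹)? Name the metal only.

copper: f(T) = -0.080·(T−10) [T>10 °C] = -1.1600
  sulphur-dioxide contribution → 0.1721 μm/a
  chloride contribution → 1.58 μm/a
  total first-year rate 1.752 μm/a
  mass loss = 1.752 μm/a × 8.96 g/cm³ = 15.7 g·m⁻²·a⁻¹
zinc: temperature factor f = -0.071·(14.5) = -1.0295
  sulphur-dioxide contribution → 0.4688 μm/a
  chloride contribution → 7.83 μm/a
  ⇒ r_corr(zinc) = 8.299 μm/a
  mass loss = 8.299 μm/a × 7.14 g/cm³ = 59.26 g·m⁻²·a⁻¹
Ordering by g·m⁻²·a⁻¹: zinc (59.3) > copper (15.7)

copper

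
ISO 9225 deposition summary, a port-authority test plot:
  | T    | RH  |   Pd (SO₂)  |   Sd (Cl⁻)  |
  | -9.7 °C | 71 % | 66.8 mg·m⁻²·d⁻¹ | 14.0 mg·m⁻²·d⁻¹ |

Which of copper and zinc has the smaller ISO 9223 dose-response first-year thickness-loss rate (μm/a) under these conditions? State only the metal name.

copper

copper: temperature factor f = +0.126·(-19.7) = -2.4822
  Pd branch = 0.0053·Pd^0.26·e^(0.059·RH+f) = 0.08709 μm/a
  Cl⁻ term: 0.01025·14.0^0.27·exp(0.036·71+0.049·-9.7) = 0.1674
  r_corr = 0.08709 + 0.1674 = 0.2545 μm/a
zinc: f(T) = +0.038·(T−10) [T≤10 °C] = -0.7486
  SO₂ term: 0.0129·66.8^0.44·exp(0.046·71-0.7486) = 1.016
  Cl⁻ term: 0.0175·14.0^0.57·exp(0.008·71+0.085·-9.7) = 0.06094
  r_corr = 1.016 + 0.06094 = 1.077 μm/a
Ordering by μm/a: zinc (1.08) > copper (0.255)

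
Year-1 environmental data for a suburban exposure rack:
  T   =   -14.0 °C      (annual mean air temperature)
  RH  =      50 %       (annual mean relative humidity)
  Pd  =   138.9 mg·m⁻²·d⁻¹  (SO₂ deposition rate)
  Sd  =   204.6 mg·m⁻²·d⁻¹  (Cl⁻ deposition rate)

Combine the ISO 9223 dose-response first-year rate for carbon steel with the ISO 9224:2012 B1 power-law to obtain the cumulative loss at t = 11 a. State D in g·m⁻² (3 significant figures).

D(11) = 273 g·m⁻²

carbon steel: f(T) = +0.150·(T−10) [T≤10 °C] = -3.6000
  Pd branch = 1.77·Pd^0.52·e^(0.02·RH+f) = 1.71 μm/a
  Sd branch = 0.102·Sd^0.62·e^(0.033·RH+0.04·T) = 8.218 μm/a
  sum: 1.71 + 8.218 → r_corr = 9.928 μm/a
ISO 9224: D(t) = r_corr · t^b with b = 0.523 (carbon steel, B1)
  D(11) = 9.928 × 11^0.523 = 9.928 × 3.505 = 34.79 μm
  Mass loss = 34.79 μm × 7.85 g/cm³ = 273.1 g·m⁻²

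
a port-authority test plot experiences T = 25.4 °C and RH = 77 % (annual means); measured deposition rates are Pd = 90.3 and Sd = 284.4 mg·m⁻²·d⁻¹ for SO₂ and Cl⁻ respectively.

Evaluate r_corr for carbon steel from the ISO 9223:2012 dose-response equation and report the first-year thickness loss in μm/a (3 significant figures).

r_corr = 156 μm/a

carbon steel: temperature factor f = -0.054·(15.4) = -0.8316
  SO₂ term: 1.77·90.3^0.52·exp(0.02·77-0.8316) = 37.38
  Sd branch = 0.102·Sd^0.62·e^(0.033·RH+0.04·T) = 118.8 μm/a
  r_corr = 37.38 + 118.8 = 156.2 μm/a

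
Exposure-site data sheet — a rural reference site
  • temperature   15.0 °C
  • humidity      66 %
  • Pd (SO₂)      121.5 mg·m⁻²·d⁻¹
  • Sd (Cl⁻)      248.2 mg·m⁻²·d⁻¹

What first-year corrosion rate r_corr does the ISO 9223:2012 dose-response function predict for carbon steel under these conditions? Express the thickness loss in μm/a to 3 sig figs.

r_corr = 111 μm/a

carbon steel: f(T) = -0.054·(T−10) [T>10 °C] = -0.2700
  sulphur-dioxide contribution → 61.37 μm/a
  chloride contribution → 50.1 μm/a
  ⇒ r_corr(carbon steel) = 111.5 μm/a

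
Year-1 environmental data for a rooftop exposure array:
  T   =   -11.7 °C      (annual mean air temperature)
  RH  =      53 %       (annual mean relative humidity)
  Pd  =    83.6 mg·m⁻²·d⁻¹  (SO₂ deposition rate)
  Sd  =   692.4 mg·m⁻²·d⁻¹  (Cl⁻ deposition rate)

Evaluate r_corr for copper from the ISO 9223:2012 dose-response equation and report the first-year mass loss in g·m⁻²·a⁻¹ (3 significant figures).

r_corr = 2.26 g·m⁻²·a⁻¹

copper: T≤10 °C ⇒ hinge +0.126·(-11.7−10) = -2.7342
  Pd branch = 0.0053·Pd^0.26·e^(0.059·RH+f) = 0.02481 μm/a
  Sd branch = 0.01025·Sd^0.27·e^(0.036·RH+0.049·T) = 0.2277 μm/a
  r_corr = 0.02481 + 0.2277 = 0.2525 μm/a
Convert to mass loss: 0.2525 μm/a × 8.96 g/cm³ = 2.262 g·m⁻²·a⁻¹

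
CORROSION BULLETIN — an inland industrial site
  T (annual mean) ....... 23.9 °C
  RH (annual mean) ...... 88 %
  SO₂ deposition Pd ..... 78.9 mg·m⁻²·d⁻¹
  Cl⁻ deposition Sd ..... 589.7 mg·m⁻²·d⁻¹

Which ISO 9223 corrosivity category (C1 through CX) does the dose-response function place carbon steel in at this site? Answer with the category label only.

carbon steel: f(T) = -0.054·(T−10) [T>10 °C] = -0.7506
  sulphur-dioxide contribution → 47.08 μm/a
  chloride contribution → 252.8 μm/a
  ⇒ r_corr(carbon steel) = 299.9 μm/a
300 μm/a falls in (200, 700] for carbon steel → category CX

CX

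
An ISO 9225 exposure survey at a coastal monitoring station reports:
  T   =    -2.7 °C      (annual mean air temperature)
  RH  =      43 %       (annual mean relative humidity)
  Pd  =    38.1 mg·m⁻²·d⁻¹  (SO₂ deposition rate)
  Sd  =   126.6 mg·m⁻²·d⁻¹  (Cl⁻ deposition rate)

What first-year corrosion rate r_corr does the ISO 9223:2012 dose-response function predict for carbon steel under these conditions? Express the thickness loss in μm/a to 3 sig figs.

r_corr = 11.7 μm/a

carbon steel: temperature factor f = +0.150·(-12.7) = -1.9050
  Pd branch = 1.77·Pd^0.52·e^(0.02·RH+f) = 4.133 μm/a
  Cl⁻ term: 0.102·126.6^0.62·exp(0.033·43+0.04·-2.7) = 7.611
  sum: 4.133 + 7.611 → r_corr = 11.74 μm/a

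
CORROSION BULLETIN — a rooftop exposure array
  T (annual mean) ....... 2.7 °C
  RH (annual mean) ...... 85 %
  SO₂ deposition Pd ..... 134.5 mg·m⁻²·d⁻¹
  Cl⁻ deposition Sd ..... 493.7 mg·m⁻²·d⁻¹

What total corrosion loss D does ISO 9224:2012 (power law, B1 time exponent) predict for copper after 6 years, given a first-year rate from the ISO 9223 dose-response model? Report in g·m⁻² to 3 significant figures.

copper: temperature factor f = +0.126·(-7.3) = -0.9198
  sulphur-dioxide contribution → 1.138 μm/a
  chloride contribution → 1.332 μm/a
  ⇒ r_corr(copper) = 2.47 μm/a
Power-law: D(6) = r_corr · 6^0.667
  D(6) = 2.47 × 6^0.667 = 2.47 × 3.304 = 8.16 μm
  Mass loss = 8.16 μm × 8.96 g/cm³ = 73.12 g·m⁻²

D(6) = 73.1 g·m⁻²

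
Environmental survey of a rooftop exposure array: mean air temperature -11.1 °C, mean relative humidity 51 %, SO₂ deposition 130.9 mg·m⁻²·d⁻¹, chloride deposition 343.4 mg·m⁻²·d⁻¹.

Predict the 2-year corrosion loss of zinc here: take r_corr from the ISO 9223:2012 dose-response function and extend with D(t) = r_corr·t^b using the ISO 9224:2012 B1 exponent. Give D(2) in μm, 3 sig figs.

zinc: f(T) = +0.038·(T−10) [T≤10 °C] = -0.8018
  Pd branch = 0.0129·Pd^0.44·e^(0.046·RH+f) = 0.516 μm/a
  Cl⁻ term: 0.0175·343.4^0.57·exp(0.008·51+0.085·-11.1) = 0.2857
  sum: 0.516 + 0.2857 → r_corr = 0.8017 μm/a
Long-term exponent b (ISO 9224 Table 2, B1) = 0.813
  D(2) = 0.8017 × 2^0.813 = 0.8017 × 1.757 = 1.409 μm

D(2) = 1.41 μm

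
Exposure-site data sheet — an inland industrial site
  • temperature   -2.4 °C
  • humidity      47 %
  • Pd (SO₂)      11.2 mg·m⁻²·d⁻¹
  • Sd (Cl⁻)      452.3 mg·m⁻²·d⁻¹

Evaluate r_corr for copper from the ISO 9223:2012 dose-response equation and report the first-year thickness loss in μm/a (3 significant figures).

copper: f(T) = +0.126·(T−10) [T≤10 °C] = -1.5624
  SO₂ term: 0.0053·11.2^0.26·exp(0.059·47-1.5624) = 0.03333
  Sd branch = 0.01025·Sd^0.27·e^(0.036·RH+0.049·T) = 0.2579 μm/a
  r_corr = 0.03333 + 0.2579 = 0.2912 μm/a

r_corr = 0.291 μm/a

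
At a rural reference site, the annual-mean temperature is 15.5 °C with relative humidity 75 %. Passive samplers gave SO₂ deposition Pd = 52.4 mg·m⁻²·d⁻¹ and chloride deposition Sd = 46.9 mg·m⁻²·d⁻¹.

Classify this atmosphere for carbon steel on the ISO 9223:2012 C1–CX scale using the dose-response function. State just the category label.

C4

carbon steel: T>10 °C ⇒ hinge -0.054·(15.5−10) = -0.2970
  Pd branch = 1.77·Pd^0.52·e^(0.02·RH+f) = 46.18 μm/a
  Sd branch = 0.102·Sd^0.62·e^(0.033·RH+0.04·T) = 24.48 μm/a
  sum: 46.18 + 24.48 → r_corr = 70.67 μm/a
70.7 μm/a falls in (50, 80] for carbon steel → category C4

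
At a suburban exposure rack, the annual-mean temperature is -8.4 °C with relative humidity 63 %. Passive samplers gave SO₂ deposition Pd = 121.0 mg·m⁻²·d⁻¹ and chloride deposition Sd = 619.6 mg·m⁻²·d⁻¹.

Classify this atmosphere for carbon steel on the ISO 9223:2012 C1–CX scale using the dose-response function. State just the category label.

C3

carbon steel: T≤10 °C ⇒ hinge +0.150·(-8.4−10) = -2.7600
  SO₂ term: 1.77·121.0^0.52·exp(0.02·63-2.7600) = 4.782
  Sd branch = 0.102·Sd^0.62·e^(0.033·RH+0.04·T) = 31.38 μm/a
  r_corr = 4.782 + 31.38 = 36.16 μm/a
Category bounds: 25…50 μm/a bracket r_corr ⇒ C3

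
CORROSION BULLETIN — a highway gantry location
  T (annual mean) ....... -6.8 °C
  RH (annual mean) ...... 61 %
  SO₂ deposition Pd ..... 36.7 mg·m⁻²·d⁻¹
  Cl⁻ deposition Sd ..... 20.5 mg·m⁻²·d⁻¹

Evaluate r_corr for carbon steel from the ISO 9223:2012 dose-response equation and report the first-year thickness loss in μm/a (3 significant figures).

carbon steel: temperature factor f = +0.150·(-16.8) = -2.5200
  Pd branch = 1.77·Pd^0.52·e^(0.02·RH+f) = 3.141 μm/a
  Cl⁻ term: 0.102·20.5^0.62·exp(0.033·61+0.04·-6.8) = 3.784
  sum: 3.141 + 3.784 → r_corr = 6.925 μm/a

r_corr = 6.93 μm/a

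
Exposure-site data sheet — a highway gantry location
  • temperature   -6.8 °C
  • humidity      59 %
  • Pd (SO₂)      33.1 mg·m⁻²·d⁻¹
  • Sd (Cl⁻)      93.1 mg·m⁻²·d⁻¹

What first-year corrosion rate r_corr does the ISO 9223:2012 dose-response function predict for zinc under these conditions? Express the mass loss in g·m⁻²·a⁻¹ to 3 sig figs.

r_corr = 4.91 g·m⁻²·a⁻¹

zinc: temperature factor f = +0.038·(-16.8) = -0.6384
  sulphur-dioxide contribution → 0.4794 μm/a
  chloride contribution → 0.2086 μm/a
  ⇒ r_corr(zinc) = 0.688 μm/a
Convert to mass loss: 0.688 μm/a × 7.14 g/cm³ = 4.913 g·m⁻²·a⁻¹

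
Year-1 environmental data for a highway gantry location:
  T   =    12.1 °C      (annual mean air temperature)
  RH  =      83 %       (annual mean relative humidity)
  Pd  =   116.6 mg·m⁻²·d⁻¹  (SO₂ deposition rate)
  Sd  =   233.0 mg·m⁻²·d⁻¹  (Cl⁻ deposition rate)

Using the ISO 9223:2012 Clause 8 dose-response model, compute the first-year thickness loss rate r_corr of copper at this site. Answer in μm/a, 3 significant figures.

copper: temperature factor f = -0.080·(2.1) = -0.1680
  Pd branch = 0.0053·Pd^0.26·e^(0.059·RH+f) = 2.067 μm/a
  Sd branch = 0.01025·Sd^0.27·e^(0.036·RH+0.049·T) = 1.604 μm/a
  r_corr = 2.067 + 1.604 = 3.671 μm/a

r_corr = 3.67 μm/a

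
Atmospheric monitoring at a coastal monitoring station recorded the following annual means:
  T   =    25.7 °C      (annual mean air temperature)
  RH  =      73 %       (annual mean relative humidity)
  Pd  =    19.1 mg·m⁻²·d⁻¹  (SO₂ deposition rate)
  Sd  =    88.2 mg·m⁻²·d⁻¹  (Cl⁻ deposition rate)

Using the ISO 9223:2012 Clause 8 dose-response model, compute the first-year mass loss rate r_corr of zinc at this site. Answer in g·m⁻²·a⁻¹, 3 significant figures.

zinc: temperature factor f = -0.071·(15.7) = -1.1147
  SO₂ term: 0.0129·19.1^0.44·exp(0.046·73-1.1147) = 0.4451
  Sd branch = 0.0175·Sd^0.57·e^(0.008·RH+0.085·T) = 3.583 μm/a
  r_corr = 0.4451 + 3.583 = 4.029 μm/a
Convert to mass loss: 4.029 μm/a × 7.14 g/cm³ = 28.76 g·m⁻²·a⁻¹

r_corr = 28.8 g·m⁻²·a⁻¹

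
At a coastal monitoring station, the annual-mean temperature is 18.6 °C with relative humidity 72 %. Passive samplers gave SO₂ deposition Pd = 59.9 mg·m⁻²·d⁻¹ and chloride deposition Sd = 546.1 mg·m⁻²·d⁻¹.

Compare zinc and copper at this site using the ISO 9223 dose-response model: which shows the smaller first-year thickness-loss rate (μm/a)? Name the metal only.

zinc: T>10 °C ⇒ hinge -0.071·(18.6−10) = -0.6106
  sulphur-dioxide contribution → 1.164 μm/a
  chloride contribution → 5.496 μm/a
  total first-year rate 6.66 μm/a
copper: T>10 °C ⇒ hinge -0.080·(18.6−10) = -0.6880
  sulphur-dioxide contribution → 0.5401 μm/a
  chloride contribution → 1.868 μm/a
  total first-year rate 2.408 μm/a
Ordering by μm/a: zinc (6.66) > copper (2.41)

copper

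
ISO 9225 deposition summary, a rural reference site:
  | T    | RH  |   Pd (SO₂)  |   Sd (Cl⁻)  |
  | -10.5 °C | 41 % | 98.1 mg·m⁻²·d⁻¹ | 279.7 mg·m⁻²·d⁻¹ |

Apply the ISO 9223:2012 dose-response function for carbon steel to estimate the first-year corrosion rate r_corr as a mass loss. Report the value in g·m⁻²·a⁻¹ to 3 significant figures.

carbon steel: temperature factor f = +0.150·(-20.5) = -3.0750
  sulphur-dioxide contribution → 2.015 μm/a
  chloride contribution → 8.526 μm/a
  ⇒ r_corr(carbon steel) = 10.54 μm/a
Convert to mass loss: 10.54 μm/a × 7.85 g/cm³ = 82.75 g·m⁻²·a⁻¹

r_corr = 82.7 g·m⁻²·a⁻¹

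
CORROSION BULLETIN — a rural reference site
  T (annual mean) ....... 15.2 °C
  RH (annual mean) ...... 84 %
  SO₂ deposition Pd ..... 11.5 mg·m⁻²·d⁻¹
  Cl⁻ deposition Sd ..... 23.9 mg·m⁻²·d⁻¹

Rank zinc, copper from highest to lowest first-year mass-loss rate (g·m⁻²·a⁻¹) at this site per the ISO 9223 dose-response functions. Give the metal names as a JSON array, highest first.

["copper", "zinc"]

zinc: T>10 °C ⇒ hinge -0.071·(15.2−10) = -0.3692
  sulphur-dioxide contribution → 1.245 μm/a
  chloride contribution → 0.7615 μm/a
  total first-year rate 2.006 μm/a
  mass loss = 2.006 μm/a × 7.14 g/cm³ = 14.32 g·m⁻²·a⁻¹
copper: T>10 °C ⇒ hinge -0.080·(15.2−10) = -0.4160
  sulphur-dioxide contribution → 0.937 μm/a
  chloride contribution → 1.046 μm/a
  ⇒ r_corr(copper) = 1.983 μm/a
  mass loss = 1.983 μm/a × 8.96 g/cm³ = 17.77 g·m⁻²·a⁻¹
Ordering by g·m⁻²·a⁻¹: copper (17.8) > zinc (14.3)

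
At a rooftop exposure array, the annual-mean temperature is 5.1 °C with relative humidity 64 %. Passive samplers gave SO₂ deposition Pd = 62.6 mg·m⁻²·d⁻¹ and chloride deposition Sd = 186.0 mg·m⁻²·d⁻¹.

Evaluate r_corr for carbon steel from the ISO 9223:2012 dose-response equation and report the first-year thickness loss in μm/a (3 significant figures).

r_corr = 52.6 μm/a

carbon steel: f(T) = +0.150·(T−10) [T≤10 °C] = -0.7350
  Pd branch = 1.77·Pd^0.52·e^(0.02·RH+f) = 26.24 μm/a
  Sd branch = 0.102·Sd^0.62·e^(0.033·RH+0.04·T) = 26.4 μm/a
  r_corr = 26.24 + 26.4 = 52.63 μm/a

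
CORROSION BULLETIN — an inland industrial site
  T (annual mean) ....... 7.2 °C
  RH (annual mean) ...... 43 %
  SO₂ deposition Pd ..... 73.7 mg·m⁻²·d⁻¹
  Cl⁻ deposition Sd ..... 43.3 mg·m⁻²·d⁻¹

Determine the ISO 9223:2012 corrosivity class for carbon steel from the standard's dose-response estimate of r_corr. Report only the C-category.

C3

carbon steel: f(T) = +0.150·(T−10) [T≤10 °C] = -0.4200
  sulphur-dioxide contribution → 25.71 μm/a
  chloride contribution → 5.815 μm/a
  total first-year rate 31.53 μm/a
Category bounds: 25…50 μm/a bracket r_corr ⇒ C3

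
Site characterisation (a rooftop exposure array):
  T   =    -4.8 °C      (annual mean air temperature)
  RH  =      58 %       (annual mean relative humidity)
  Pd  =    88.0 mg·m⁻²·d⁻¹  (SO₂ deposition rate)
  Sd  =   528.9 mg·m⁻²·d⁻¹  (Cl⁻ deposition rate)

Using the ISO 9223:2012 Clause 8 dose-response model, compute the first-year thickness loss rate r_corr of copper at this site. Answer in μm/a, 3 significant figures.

copper: T≤10 °C ⇒ hinge +0.126·(-4.8−10) = -1.8648
  SO₂ term: 0.0053·88.0^0.26·exp(0.059·58-1.8648) = 0.08056
  Cl⁻ term: 0.01025·528.9^0.27·exp(0.036·58+0.049·-4.8) = 0.3554
  sum: 0.08056 + 0.3554 → r_corr = 0.4359 μm/a

r_corr = 0.436 μm/a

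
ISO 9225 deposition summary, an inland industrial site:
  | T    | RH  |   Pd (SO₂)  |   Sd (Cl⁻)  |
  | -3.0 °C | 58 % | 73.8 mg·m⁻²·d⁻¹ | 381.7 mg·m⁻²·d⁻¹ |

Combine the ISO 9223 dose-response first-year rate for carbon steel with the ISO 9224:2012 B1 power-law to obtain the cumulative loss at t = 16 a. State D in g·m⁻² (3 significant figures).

carbon steel: T≤10 °C ⇒ hinge +0.150·(-3.0−10) = -1.9500
  SO₂ term: 1.77·73.8^0.52·exp(0.02·58-1.9500) = 7.521
  Cl⁻ term: 0.102·381.7^0.62·exp(0.033·58+0.04·-3.0) = 24.46
  sum: 7.521 + 24.46 → r_corr = 31.98 μm/a
Power-law: D(16) = r_corr · 16^0.523
  D(16) = 31.98 × 16^0.523 = 31.98 × 4.263 = 136.3 μm
  Mass loss = 136.3 μm × 7.85 g/cm³ = 1070 g·m⁻²

D(16) = 1.07e+03 g·m⁻²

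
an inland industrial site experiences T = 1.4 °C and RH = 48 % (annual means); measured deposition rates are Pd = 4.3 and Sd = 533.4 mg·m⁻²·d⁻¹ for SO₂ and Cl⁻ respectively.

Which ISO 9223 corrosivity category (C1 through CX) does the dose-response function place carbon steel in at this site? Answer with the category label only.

carbon steel: temperature factor f = +0.150·(-8.6) = -1.2900
  SO₂ term: 1.77·4.3^0.52·exp(0.02·48-1.2900) = 2.717
  Sd branch = 0.102·Sd^0.62·e^(0.033·RH+0.04·T) = 25.8 μm/a
  r_corr = 2.717 + 25.8 = 28.52 μm/a
ISO 9223 Table 2 (carbon steel): 25 < 28.5 ≤ 50 μm/a ⇒ C3

C3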